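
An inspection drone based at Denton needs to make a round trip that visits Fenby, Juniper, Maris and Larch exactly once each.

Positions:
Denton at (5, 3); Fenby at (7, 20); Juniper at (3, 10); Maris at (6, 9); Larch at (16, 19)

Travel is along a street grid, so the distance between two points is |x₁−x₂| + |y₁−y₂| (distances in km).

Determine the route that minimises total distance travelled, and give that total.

Shortest round trip = 60 km.

Denton-Fenby-Juniper-Maris-Larch-Denton: 19+14+4+20+27 = 84
Denton-Fenby-Juniper-Larch-Maris-Denton: 19+14+22+20+7 = 82
Denton-Fenby-Maris-Juniper-Larch-Denton: 19+12+4+22+27 = 84
Denton-Fenby-Maris-Larch-Juniper-Denton: 19+12+20+22+9 = 82
Denton-Fenby-Larch-Juniper-Maris-Denton: 19+10+22+4+7 = 62
Denton-Fenby-Larch-Maris-Juniper-Denton: 19+10+20+4+9 = 62
Denton-Juniper-Fenby-Maris-Larch-Denton: 9+14+12+20+27 = 82
Denton-Juniper-Fenby-Larch-Maris-Denton: 9+14+10+20+7 = 60
Denton-Juniper-Maris-Fenby-Larch-Denton: 9+4+12+10+27 = 62
Denton-Juniper-Larch-Fenby-Maris-Denton: 9+22+10+12+7 = 60
Denton-Maris-Fenby-Juniper-Larch-Denton: 7+12+14+22+27 = 82
Denton-Maris-Juniper-Fenby-Larch-Denton: 7+4+14+10+27 = 62
The minimum is 60.
One optimal route: Denton → Juniper → Fenby → Larch → Maris → Denton (or its reverse).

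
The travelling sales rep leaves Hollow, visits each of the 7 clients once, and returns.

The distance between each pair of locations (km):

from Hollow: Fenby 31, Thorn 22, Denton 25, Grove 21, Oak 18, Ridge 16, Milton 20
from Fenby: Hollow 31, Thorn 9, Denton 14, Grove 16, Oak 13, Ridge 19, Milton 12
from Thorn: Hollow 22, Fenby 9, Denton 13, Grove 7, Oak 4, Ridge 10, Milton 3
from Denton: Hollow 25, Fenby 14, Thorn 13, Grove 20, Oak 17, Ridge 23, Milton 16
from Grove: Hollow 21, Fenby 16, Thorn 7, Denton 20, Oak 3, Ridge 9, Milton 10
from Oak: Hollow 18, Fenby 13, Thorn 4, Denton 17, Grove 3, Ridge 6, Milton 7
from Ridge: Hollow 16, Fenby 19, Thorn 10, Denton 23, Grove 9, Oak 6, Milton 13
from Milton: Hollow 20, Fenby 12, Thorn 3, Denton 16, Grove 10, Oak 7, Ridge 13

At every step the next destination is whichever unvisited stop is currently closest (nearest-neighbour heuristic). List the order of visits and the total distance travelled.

Hollow → [Ridge:16 / Oak:18 / Milton:20 / Grove:21 / Thorn:22 / Denton:25 / Fenby:31] → Ridge (16)
Ridge → [Oak:6 / Grove:9 / Thorn:10 / Milton:13 / Fenby:19 / Denton:23] → Oak (6)
Oak → [Grove:3 / Thorn:4 / Milton:7 / Fenby:13 / Denton:17] → Grove (3)
Grove → [Thorn:7 / Milton:10 / Fenby:16 / Denton:20] → Thorn (7)
Thorn → [Milton:3 / Fenby:9 / Denton:13] → Milton (3)
Milton → [Fenby:12 / Denton:16] → Fenby (12)
Fenby → [Denton:14] → Denton (14)
Return Denton→Hollow: 25.
Total = 16 + 6 + 3 + 7 + 3 + 12 + 14 + 25 = 86.

Nearest-neighbour total = 86 km; route Hollow → Ridge → Oak → Grove → Thorn → Milton → Fenby → Denton → Hollow.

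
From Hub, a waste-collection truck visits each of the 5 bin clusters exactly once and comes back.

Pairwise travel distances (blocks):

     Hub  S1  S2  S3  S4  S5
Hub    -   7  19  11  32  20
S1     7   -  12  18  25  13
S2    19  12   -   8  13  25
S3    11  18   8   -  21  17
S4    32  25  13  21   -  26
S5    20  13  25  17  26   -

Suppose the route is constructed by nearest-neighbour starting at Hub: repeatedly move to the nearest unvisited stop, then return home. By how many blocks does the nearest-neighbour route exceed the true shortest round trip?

Excess over optimum: 24 blocks.

From Hub: S1=7, S3=11, S2=19, S5=20, S4=32 → choose S1 (7).
From S1: S2=12, S5=13, S3=18, S4=25 → choose S2 (12).
From S2: S3=8, S4=13, S5=25 → choose S3 (8).
From S3: S5=17, S4=21 → choose S5 (17).
From S5: S4=26 → choose S4 (26).
NN route Hub → S1 → S2 → S3 → S5 → S4 → Hub costs 102.
Optimal: Hub → S1 → S5 → S4 → S2 → S3 → Hub costs 78 (by enumerating all 60 distinct tours).
Excess = 102 − 78 = 24.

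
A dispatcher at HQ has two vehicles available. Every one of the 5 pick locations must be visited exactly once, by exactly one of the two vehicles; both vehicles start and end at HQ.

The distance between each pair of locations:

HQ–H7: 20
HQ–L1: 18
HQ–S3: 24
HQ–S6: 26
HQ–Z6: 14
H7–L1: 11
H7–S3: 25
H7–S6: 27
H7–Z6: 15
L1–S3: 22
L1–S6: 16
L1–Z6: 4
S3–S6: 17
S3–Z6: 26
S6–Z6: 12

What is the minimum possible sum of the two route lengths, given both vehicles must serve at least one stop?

Check every non-empty split of the stops between the two vehicles; for each half take its own optimal tour:
  {H7} + {L1, S3, S6, Z6}: 40 + 75 = 115
  {L1} + {H7, S3, S6, Z6}: 36 + 88 = 124
  {H7, L1} + {S3, S6, Z6}: 49 + 67 = 116
  {S3} + {H7, L1, S6, Z6}: 48 + 73 = 121
  {H7, S3} + {L1, S6, Z6}: 69 + 60 = 129
  {L1, S3} + {H7, S6, Z6}: 64 + 73 = 137
  … (15 splits in total)
Best: vehicle 1 HQ → H7 → HQ = 40; vehicle 2 HQ → L1 → Z6 → S6 → S3 → HQ = 75; combined 115.

115 — the smallest possible combined total.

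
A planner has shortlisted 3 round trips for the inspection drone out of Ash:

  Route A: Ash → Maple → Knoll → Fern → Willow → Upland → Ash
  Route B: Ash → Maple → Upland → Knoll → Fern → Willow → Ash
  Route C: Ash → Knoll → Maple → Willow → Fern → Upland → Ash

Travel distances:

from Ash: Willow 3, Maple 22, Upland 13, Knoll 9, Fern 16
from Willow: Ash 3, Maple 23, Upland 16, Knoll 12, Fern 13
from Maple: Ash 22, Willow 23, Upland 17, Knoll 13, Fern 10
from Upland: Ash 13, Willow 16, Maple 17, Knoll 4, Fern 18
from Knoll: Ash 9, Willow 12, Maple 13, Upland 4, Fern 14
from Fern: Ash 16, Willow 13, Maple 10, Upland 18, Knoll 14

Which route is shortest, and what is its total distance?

73 — Route B is the shortest.

Route A: 22 + 13 + 14 + 13 + 16 + 13 = 91
Route B: 22 + 17 + 4 + 14 + 13 + 3 = 73
Route C: 9 + 13 + 23 + 13 + 18 + 13 = 89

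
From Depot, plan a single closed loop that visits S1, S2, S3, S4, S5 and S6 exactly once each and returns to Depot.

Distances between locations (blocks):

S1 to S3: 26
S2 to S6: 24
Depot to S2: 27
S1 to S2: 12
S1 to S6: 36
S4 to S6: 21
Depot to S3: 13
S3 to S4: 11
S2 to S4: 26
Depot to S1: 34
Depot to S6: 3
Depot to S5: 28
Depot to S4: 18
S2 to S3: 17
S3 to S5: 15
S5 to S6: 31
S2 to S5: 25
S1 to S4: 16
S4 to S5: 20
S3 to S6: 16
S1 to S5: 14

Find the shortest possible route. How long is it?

There are 360 distinct closed tours to check (reversals are equivalent).
Depot → S1 → S2 → S3 → S4 → S5 → S6 → Depot: 34+12+17+11+20+31+3 = 128
Depot → S1 → S2 → S3 → S4 → S6 → S5 → Depot: 34+12+17+11+21+31+28 = 154
Depot → S1 → S2 → S3 → S5 → S4 → S6 → Depot: 34+12+17+15+20+21+3 = 122
Depot → S1 → S2 → S3 → S5 → S6 → S4 → Depot: 34+12+17+15+31+21+18 = 148
Depot → S1 → S2 → S3 → S6 → S4 → S5 → Depot: 34+12+17+16+21+20+28 = 148
Depot → S1 → S2 → S3 → S6 → S5 → S4 → Depot: 34+12+17+16+31+20+18 = 148
Depot → S1 → S2 → S4 → S3 → S5 → S6 → Depot: 34+12+26+11+15+31+3 = 132
Depot → S1 → S2 → S4 → S3 → S6 → S5 → Depot: 34+12+26+11+16+31+28 = 158
… (352 more)
Depot → S3 → S4 → S5 → S1 → S2 → S6 → Depot: 13+11+20+14+12+24+3 = 97  ← best
The minimum is 97.
One optimal route: Depot → S3 → S4 → S5 → S1 → S2 → S6 → Depot (or its reverse).

Minimum total distance: 97 blocks.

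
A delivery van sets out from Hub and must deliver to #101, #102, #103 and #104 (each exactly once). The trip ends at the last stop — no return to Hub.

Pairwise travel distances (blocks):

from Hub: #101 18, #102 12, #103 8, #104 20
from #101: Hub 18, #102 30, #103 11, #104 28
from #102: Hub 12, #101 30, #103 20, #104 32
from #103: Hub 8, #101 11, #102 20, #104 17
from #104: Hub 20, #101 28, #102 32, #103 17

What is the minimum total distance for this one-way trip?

Shortest open route: 70 blocks.

There are 4! = 24 possible orderings.
Hub→#101→#102→#103→#104: 18+30+20+17 = 85
Hub→#101→#102→#104→#103: 18+30+32+17 = 97
Hub→#101→#103→#102→#104: 18+11+20+32 = 81
Hub→#101→#103→#104→#102: 18+11+17+32 = 78
Hub→#101→#104→#102→#103: 18+28+32+20 = 98
Hub→#101→#104→#103→#102: 18+28+17+20 = 83
Hub→#102→#101→#103→#104: 12+30+11+17 = 70
Hub→#102→#101→#104→#103: 12+30+28+17 = 87
Hub→#102→#103→#101→#104: 12+20+11+28 = 71
Hub→#102→#103→#104→#101: 12+20+17+28 = 77
Hub→#102→#104→#101→#103: 12+32+28+11 = 83
Hub→#102→#104→#103→#101: 12+32+17+11 = 72
Hub→#103→#101→#102→#104: 8+11+30+32 = 81
Hub→#103→#101→#104→#102: 8+11+28+32 = 79
… (10 more)
The minimum is 70.
One shortest path: Hub → #102 → #101 → #103 → #104.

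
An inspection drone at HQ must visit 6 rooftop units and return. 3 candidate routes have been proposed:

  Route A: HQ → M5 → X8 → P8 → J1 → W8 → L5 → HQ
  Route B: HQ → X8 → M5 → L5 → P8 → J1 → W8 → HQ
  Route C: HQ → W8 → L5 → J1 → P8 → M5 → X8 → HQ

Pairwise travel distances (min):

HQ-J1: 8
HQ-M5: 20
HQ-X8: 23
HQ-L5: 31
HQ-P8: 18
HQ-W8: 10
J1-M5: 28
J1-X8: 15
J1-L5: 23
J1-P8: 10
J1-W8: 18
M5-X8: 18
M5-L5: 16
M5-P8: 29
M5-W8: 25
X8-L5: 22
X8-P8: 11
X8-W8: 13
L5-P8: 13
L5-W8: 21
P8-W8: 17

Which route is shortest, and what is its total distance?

Route A: 20 + 18 + 11 + 10 + 18 + 21 + 31 = 129
Route B: 23 + 18 + 16 + 13 + 10 + 18 + 10 = 108
Route C: 10 + 21 + 23 + 10 + 29 + 18 + 23 = 134

108 min — Route B is the shortest.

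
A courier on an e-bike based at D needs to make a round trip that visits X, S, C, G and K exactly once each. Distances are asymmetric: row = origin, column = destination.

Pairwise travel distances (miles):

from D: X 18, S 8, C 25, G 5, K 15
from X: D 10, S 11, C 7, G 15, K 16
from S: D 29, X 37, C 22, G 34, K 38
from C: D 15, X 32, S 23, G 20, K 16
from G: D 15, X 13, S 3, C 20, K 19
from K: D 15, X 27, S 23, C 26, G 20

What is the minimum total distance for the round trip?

Shortest round trip = 82 miles.

D → X → S → C → G → K → D: 18+11+22+20+19+15 = 105
D → X → S → C → K → G → D: 18+11+22+16+20+15 = 102
D → X → S → G → C → K → D: 18+11+34+20+16+15 = 114
D → X → S → G → K → C → D: 18+11+34+19+26+15 = 123
D → X → S → K → C → G → D: 18+11+38+26+20+15 = 128
D → X → S → K → G → C → D: 18+11+38+20+20+15 = 122
D → X → C → S → G → K → D: 18+7+23+34+19+15 = 116
D → X → C → S → K → G → D: 18+7+23+38+20+15 = 121
D → X → C → G → S → K → D: 18+7+20+3+38+15 = 101
D → X → C → G → K → S → D: 18+7+20+19+23+29 = 116
D → X → C → K → S → G → D: 18+7+16+23+34+15 = 113
D → X → C → K → G → S → D: 18+7+16+20+3+29 = 93
D → X → G → S → C → K → D: 18+15+3+22+16+15 = 89
D → X → G → S → K → C → D: 18+15+3+38+26+15 = 115
… (106 more)
D → G → X → S → C → K → D: 5+13+11+22+16+15 = 82  ← best
The minimum is 82.
One optimal route: D → G → X → S → C → K → D.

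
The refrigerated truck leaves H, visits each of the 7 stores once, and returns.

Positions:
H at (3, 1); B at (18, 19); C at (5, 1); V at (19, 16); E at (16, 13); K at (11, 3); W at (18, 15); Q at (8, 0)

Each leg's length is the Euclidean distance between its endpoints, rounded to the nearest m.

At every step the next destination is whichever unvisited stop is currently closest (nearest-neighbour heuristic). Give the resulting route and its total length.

H → [C:2 / Q:5 / K:8 / E:18 / W:21 / V:22 / B:23] → C (2)
C → [Q:3 / K:6 / E:16 / W:19 / V:21 / B:22] → Q (3)
Q → [K:4 / E:15 / W:18 / V:19 / B:21] → K (4)
K → [E:11 / W:14 / V:15 / B:17] → E (11)
E → [W:3 / V:4 / B:6] → W (3)
W → [V:1 / B:4] → V (1)
V → [B:3] → B (3)
Return B→H: 23.
Total = 2 + 3 + 4 + 11 + 3 + 1 + 3 + 23 = 50.

Total distance 50 m via the nearest-neighbour route H → C → Q → K → E → W → V → B → H.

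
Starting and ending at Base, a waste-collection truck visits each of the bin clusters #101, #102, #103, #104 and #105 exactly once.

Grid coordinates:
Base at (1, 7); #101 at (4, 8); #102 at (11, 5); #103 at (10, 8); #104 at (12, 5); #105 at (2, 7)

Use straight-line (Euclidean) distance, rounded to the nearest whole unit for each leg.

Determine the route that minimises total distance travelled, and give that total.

Shortest round trip = 24.

There are 60 distinct closed tours to check (reversals are equivalent).
Base → #101 → #102 → #103 → #104 → #105 → Base: 3+8+3+4+10+1 = 29
Base → #101 → #102 → #103 → #105 → #104 → Base: 3+8+3+8+10+11 = 43
Base → #101 → #102 → #104 → #103 → #105 → Base: 3+8+1+4+8+1 = 25
Base → #101 → #102 → #104 → #105 → #103 → Base: 3+8+1+10+8+9 = 39
Base → #101 → #102 → #105 → #103 → #104 → Base: 3+8+9+8+4+11 = 43
Base → #101 → #102 → #105 → #104 → #103 → Base: 3+8+9+10+4+9 = 43
Base → #101 → #103 → #102 → #104 → #105 → Base: 3+6+3+1+10+1 = 24
Base → #101 → #103 → #102 → #105 → #104 → Base: 3+6+3+9+10+11 = 42
Base → #101 → #103 → #104 → #102 → #105 → Base: 3+6+4+1+9+1 = 24
Base → #101 → #103 → #104 → #105 → #102 → Base: 3+6+4+10+9+10 = 42
Base → #101 → #103 → #105 → #102 → #104 → Base: 3+6+8+9+1+11 = 38
Base → #101 → #103 → #105 → #104 → #102 → Base: 3+6+8+10+1+10 = 38
Base → #101 → #104 → #102 → #103 → #105 → Base: 3+9+1+3+8+1 = 25
Base → #101 → #104 → #102 → #105 → #103 → Base: 3+9+1+9+8+9 = 39
… (46 more)
The minimum is 24.
One optimal route: Base → #101 → #103 → #102 → #104 → #105 → Base (or its reverse).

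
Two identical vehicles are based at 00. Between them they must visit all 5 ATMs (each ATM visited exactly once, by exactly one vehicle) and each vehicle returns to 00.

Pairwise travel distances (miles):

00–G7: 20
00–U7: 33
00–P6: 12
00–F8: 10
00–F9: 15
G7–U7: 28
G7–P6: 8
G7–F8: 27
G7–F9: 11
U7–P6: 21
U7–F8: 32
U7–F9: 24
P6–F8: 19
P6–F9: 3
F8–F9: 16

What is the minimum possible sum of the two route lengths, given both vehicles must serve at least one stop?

Minimum combined distance: 107 miles.

There are 2^4 − 1 = 15 ways to divide the 5 stops into two non-empty groups. For each, the best each vehicle can do is its own shortest tour through its group:
  {G7} + {U7, P6, F8, F9}: 40 + 81 = 121
  {U7} + {G7, P6, F8, F9}: 66 + 57 = 123
  {G7, U7} + {P6, F8, F9}: 81 + 41 = 122
  {P6} + {G7, U7, F8, F9}: 24 + 96 = 120
  {G7, P6} + {U7, F8, F9}: 40 + 81 = 121
  {U7, P6} + {G7, F8, F9}: 66 + 57 = 123
  … (15 splits in total)
  {F8} + {G7, U7, P6, F9}: 20 + 87 = 107  ← best
Best: vehicle 1 00 → F8 → 00 = 20; vehicle 2 00 → G7 → U7 → P6 → F9 → 00 = 87; combined 107.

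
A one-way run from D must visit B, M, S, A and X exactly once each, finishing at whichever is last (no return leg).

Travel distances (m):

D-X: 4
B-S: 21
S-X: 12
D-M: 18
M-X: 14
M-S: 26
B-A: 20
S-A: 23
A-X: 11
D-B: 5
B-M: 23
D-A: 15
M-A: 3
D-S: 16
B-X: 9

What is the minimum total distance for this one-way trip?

There are 5! = 120 possible orderings.
D → B → M → S → A → X: 5+23+26+23+11 = 88
D → B → M → S → X → A: 5+23+26+12+11 = 77
D → B → M → A → S → X: 5+23+3+23+12 = 66
D → B → M → A → X → S: 5+23+3+11+12 = 54
D → B → M → X → S → A: 5+23+14+12+23 = 77
D → B → M → X → A → S: 5+23+14+11+23 = 76
D → B → S → M → A → X: 5+21+26+3+11 = 66
D → B → S → M → X → A: 5+21+26+14+11 = 77
D → B → S → A → M → X: 5+21+23+3+14 = 66
D → B → S → A → X → M: 5+21+23+11+14 = 74
D → B → S → X → M → A: 5+21+12+14+3 = 55
D → B → S → X → A → M: 5+21+12+11+3 = 52
D → B → A → M → S → X: 5+20+3+26+12 = 66
D → B → A → M → X → S: 5+20+3+14+12 = 54
… (106 more)
The minimum is 52.
One shortest path: D → B → S → X → A → M.

Minimum one-way distance = 52 m.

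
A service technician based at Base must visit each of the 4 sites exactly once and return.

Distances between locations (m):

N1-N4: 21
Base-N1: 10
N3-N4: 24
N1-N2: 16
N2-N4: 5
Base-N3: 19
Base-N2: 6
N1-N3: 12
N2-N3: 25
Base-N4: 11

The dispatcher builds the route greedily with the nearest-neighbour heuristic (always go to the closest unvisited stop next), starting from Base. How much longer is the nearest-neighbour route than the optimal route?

Base: N2=6, N1=10, N4=11, N3=19 ⇒ N2
N2: N4=5, N1=16, N3=25 ⇒ N4
N4: N1=21, N3=24 ⇒ N1
N1: N3=12 ⇒ N3
NN route Base → N2 → N4 → N1 → N3 → Base costs 63.
Optimal: Base → N1 → N3 → N4 → N2 → Base costs 57 (by enumerating all 12 distinct tours).
Excess = 63 − 57 = 6.

6 m longer than the optimal tour.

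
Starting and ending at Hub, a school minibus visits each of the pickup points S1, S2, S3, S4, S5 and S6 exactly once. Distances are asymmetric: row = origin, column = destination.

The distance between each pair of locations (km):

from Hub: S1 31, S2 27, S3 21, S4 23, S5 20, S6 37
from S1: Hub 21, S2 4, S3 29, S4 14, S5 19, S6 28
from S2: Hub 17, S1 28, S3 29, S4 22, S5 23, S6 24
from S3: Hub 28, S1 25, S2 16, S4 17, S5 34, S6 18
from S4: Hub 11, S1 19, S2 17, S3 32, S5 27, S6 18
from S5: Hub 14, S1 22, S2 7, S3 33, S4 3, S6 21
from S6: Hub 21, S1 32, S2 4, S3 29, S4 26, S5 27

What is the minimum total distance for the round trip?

104 km — the shortest possible round trip.

Hub - S1 - S2 - S3 - S4 - S5 - S6 - Hub: 31+4+29+17+27+21+21 = 150
Hub - S1 - S2 - S3 - S4 - S6 - S5 - Hub: 31+4+29+17+18+27+14 = 140
Hub - S1 - S2 - S3 - S5 - S4 - S6 - Hub: 31+4+29+34+3+18+21 = 140
Hub - S1 - S2 - S3 - S5 - S6 - S4 - Hub: 31+4+29+34+21+26+11 = 156
Hub - S1 - S2 - S3 - S6 - S4 - S5 - Hub: 31+4+29+18+26+27+14 = 149
Hub - S1 - S2 - S3 - S6 - S5 - S4 - Hub: 31+4+29+18+27+3+11 = 123
Hub - S1 - S2 - S4 - S3 - S5 - S6 - Hub: 31+4+22+32+34+21+21 = 165
Hub - S1 - S2 - S4 - S3 - S6 - S5 - Hub: 31+4+22+32+18+27+14 = 148
… (712 more)
Hub - S3 - S6 - S2 - S1 - S5 - S4 - Hub: 21+18+4+28+19+3+11 = 104  ← best
The minimum is 104.
One optimal route: Hub → S3 → S6 → S2 → S1 → S5 → S4 → Hub.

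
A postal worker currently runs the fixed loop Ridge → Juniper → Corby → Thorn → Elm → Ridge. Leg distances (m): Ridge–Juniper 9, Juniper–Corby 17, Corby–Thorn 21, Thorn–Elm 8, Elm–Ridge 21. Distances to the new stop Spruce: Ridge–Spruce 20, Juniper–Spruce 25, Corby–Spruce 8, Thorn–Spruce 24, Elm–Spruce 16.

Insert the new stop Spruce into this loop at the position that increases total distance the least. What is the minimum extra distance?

Insertion cost between consecutive stops i–j is d(i,Spruce) + d(Spruce,j) − d(i,j):
  between Ridge and Juniper: 20 + 25 − 9 = 36
  between Juniper and Corby: 25 + 8 − 17 = 16
  between Corby and Thorn: 8 + 24 − 21 = 11
  between Thorn and Elm: 24 + 16 − 8 = 32
  between Elm and Ridge: 16 + 20 − 21 = 15
Cheapest insertion is between Corby and Thorn, adding 11.
New total = 76 + 11 = 87.

+11 m — insert Spruce between Corby and Thorn.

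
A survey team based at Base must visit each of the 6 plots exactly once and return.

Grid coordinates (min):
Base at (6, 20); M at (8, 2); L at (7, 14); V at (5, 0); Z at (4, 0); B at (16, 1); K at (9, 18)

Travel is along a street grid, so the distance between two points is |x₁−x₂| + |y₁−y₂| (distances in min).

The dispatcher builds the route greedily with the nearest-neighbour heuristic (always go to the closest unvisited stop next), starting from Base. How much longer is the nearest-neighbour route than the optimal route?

Excess over optimum: 4 min.

Base: K=5, L=7, M=20, V=21, Z=22, B=29 ⇒ K
K: L=6, M=17, V=22, Z=23, B=24 ⇒ L
L: M=13, V=16, Z=17, B=22 ⇒ M
M: V=5, Z=6, B=9 ⇒ V
V: Z=1, B=12 ⇒ Z
Z: B=13 ⇒ B
NN route Base → K → L → M → V → Z → B → Base costs 72.
Optimal: Base → L → M → V → Z → B → K → Base costs 68 (by enumerating all 360 distinct tours).
Excess = 72 − 68 = 4.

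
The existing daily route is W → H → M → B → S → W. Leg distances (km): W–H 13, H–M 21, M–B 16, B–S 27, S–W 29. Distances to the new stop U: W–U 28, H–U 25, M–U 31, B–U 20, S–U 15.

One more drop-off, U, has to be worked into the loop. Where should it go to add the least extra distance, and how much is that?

Insertion cost between consecutive stops i–j is d(i,U) + d(U,j) − d(i,j):
  between W and H: 28 + 25 − 13 = 40
  between H and M: 25 + 31 − 21 = 35
  between M and B: 31 + 20 − 16 = 35
  between B and S: 20 + 15 − 27 = 8
  between S and W: 15 + 28 − 29 = 14
Cheapest insertion is between B and S, adding 8.
New total = 106 + 8 = 114.

Adding 8 km by placing U on the B–S leg.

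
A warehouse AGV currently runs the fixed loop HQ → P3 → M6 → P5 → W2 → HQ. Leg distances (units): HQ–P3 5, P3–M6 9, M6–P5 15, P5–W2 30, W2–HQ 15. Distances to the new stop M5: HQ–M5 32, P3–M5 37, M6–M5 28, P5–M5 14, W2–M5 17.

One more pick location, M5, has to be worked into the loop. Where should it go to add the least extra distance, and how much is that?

Insertion cost between consecutive stops i–j is d(i,M5) + d(M5,j) − d(i,j):
  between HQ and P3: 32 + 37 − 5 = 64
  between P3 and M6: 37 + 28 − 9 = 56
  between M6 and P5: 28 + 14 − 15 = 27
  between P5 and W2: 14 + 17 − 30 = 1
  between W2 and HQ: 17 + 32 − 15 = 34
Cheapest insertion is between P5 and W2, adding 1.
New total = 74 + 1 = 75.

+1 — insert M5 between P5 and W2.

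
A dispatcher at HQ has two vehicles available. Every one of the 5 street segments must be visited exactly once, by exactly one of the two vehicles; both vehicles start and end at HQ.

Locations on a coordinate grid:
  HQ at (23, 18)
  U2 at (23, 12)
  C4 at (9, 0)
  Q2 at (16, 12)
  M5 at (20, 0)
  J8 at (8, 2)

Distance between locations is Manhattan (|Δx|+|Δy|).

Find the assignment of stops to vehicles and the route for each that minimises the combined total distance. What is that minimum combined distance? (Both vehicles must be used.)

Check every non-empty split of the stops between the two vehicles; for each half take its own optimal tour:
  {U2} + {C4, Q2, M5, J8}: 12 + 66 = 78
  {C4} + {U2, Q2, M5, J8}: 64 + 66 = 130
  {U2, C4} + {Q2, M5, J8}: 64 + 66 = 130
  {Q2} + {U2, C4, M5, J8}: 26 + 66 = 92
  {U2, Q2} + {C4, M5, J8}: 26 + 66 = 92
  {C4, Q2} + {U2, M5, J8}: 64 + 66 = 130
  … (15 splits in total)
Best: vehicle 1 HQ → U2 → HQ = 12; vehicle 2 HQ → Q2 → J8 → C4 → M5 → HQ = 66; combined 78.

Minimum combined distance: 78.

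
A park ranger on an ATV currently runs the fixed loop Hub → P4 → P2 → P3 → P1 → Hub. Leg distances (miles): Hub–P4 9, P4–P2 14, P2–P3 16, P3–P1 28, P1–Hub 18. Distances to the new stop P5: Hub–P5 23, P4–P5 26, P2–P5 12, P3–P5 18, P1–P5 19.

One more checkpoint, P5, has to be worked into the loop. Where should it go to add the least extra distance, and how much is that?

Adding 9 miles by placing P5 on the P3–P1 leg.

Insertion cost between consecutive stops i–j is d(i,P5) + d(P5,j) − d(i,j):
  between Hub and P4: 23 + 26 − 9 = 40
  between P4 and P2: 26 + 12 − 14 = 24
  between P2 and P3: 12 + 18 − 16 = 14
  between P3 and P1: 18 + 19 − 28 = 9
  between P1 and Hub: 19 + 23 − 18 = 24
Cheapest insertion is between P3 and P1, adding 9.
New total = 85 + 9 = 94.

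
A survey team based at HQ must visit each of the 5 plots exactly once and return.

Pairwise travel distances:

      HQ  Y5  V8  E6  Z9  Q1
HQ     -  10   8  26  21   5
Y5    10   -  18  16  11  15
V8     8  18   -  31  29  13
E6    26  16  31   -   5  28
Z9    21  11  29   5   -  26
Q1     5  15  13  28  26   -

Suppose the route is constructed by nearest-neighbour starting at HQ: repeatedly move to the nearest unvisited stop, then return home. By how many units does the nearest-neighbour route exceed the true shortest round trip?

The nearest-neighbour route is 3 longer than optimal.

HQ: Q1=5, V8=8, Y5=10, Z9=21, E6=26 ⇒ Q1
Q1: V8=13, Y5=15, Z9=26, E6=28 ⇒ V8
V8: Y5=18, Z9=29, E6=31 ⇒ Y5
Y5: Z9=11, E6=16 ⇒ Z9
Z9: E6=5 ⇒ E6
NN route HQ → Q1 → V8 → Y5 → Z9 → E6 → HQ costs 78.
Optimal: HQ → Y5 → Z9 → E6 → V8 → Q1 → HQ costs 75 (by enumerating all 60 distinct tours).
Excess = 78 − 75 = 3.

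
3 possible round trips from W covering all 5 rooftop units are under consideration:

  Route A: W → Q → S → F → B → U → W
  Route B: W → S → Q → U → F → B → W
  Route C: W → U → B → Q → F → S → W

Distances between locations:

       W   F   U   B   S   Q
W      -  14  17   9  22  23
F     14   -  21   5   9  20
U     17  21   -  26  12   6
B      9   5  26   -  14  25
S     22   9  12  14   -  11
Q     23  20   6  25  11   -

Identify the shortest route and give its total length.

Route A: 23 + 11 + 9 + 5 + 26 + 17 = 91
Route B: 22 + 11 + 6 + 21 + 5 + 9 = 74
Route C: 17 + 26 + 25 + 20 + 9 + 22 = 119

Shortest is Route B, total 74.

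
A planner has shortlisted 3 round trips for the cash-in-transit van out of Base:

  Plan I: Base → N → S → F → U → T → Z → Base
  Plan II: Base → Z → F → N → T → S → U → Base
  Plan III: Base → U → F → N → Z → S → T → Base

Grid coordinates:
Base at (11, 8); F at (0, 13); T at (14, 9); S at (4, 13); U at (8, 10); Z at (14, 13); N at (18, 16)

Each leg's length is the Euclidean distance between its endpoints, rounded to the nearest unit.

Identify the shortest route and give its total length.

Shortest is Plan I, total 54.

Plan I: 11 + 14 + 4 + 9 + 6 + 4 + 6 = 54
Plan II: 6 + 14 + 18 + 8 + 11 + 5 + 4 = 66
Plan III: 4 + 9 + 18 + 5 + 10 + 11 + 3 = 60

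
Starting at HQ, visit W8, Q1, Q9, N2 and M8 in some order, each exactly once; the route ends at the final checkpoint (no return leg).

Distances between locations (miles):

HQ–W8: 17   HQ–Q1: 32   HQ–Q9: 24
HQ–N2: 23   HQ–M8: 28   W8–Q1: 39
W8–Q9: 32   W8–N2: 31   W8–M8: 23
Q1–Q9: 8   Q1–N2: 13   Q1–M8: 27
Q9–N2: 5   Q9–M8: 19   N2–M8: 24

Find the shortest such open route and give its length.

There are 5! = 120 possible orderings.
HQ→W8→Q1→Q9→N2→M8: 17+39+8+5+24 = 93
HQ→W8→Q1→Q9→M8→N2: 17+39+8+19+24 = 107
HQ→W8→Q1→N2→Q9→M8: 17+39+13+5+19 = 93
HQ→W8→Q1→N2→M8→Q9: 17+39+13+24+19 = 112
HQ→W8→Q1→M8→Q9→N2: 17+39+27+19+5 = 107
HQ→W8→Q1→M8→N2→Q9: 17+39+27+24+5 = 112
HQ→W8→Q9→Q1→N2→M8: 17+32+8+13+24 = 94
HQ→W8→Q9→Q1→M8→N2: 17+32+8+27+24 = 108
HQ→W8→Q9→N2→Q1→M8: 17+32+5+13+27 = 94
HQ→W8→Q9→N2→M8→Q1: 17+32+5+24+27 = 105
HQ→W8→Q9→M8→Q1→N2: 17+32+19+27+13 = 108
HQ→W8→Q9→M8→N2→Q1: 17+32+19+24+13 = 105
HQ→W8→N2→Q1→Q9→M8: 17+31+13+8+19 = 88
HQ→W8→N2→Q1→M8→Q9: 17+31+13+27+19 = 107
… (106 more)
HQ→W8→M8→Q9→N2→Q1: 17+23+19+5+13 = 77  ← best
The minimum is 77.
One shortest path: HQ → W8 → M8 → Q9 → N2 → Q1.

77 miles — the minimum one-way total.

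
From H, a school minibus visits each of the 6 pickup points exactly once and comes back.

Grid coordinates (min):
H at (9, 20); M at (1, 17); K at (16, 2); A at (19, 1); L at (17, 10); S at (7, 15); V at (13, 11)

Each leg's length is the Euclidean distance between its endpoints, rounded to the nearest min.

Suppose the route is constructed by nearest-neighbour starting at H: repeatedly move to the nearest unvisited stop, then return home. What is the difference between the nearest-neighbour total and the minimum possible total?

4 min longer than the optimal tour.

From H: S=5, M=9, V=10, L=13, K=19, A=21 → choose S (5).
From S: M=6, V=7, L=11, K=16, A=18 → choose M (6).
From M: V=13, L=17, K=21, A=24 → choose V (13).
From V: L=4, K=9, A=12 → choose L (4).
From L: K=8, A=9 → choose K (8).
From K: A=3 → choose A (3).
NN route H → S → M → V → L → K → A → H costs 60.
Optimal: H → M → S → V → K → A → L → H costs 56 (by enumerating all 360 distinct tours).
Excess = 60 − 56 = 4.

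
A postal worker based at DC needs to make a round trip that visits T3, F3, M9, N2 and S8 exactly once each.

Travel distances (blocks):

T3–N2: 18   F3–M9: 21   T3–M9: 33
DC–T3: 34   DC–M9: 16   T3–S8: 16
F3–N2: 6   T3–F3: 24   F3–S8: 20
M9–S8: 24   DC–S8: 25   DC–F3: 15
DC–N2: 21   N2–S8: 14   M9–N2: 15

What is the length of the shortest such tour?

With 5 stops there are 5!/2 = 60 distinct round trips (a route and its reverse cost the same).
DC → T3 → F3 → M9 → N2 → S8 → DC: 34+24+21+15+14+25 = 133
DC → T3 → F3 → M9 → S8 → N2 → DC: 34+24+21+24+14+21 = 138
DC → T3 → F3 → N2 → M9 → S8 → DC: 34+24+6+15+24+25 = 128
DC → T3 → F3 → N2 → S8 → M9 → DC: 34+24+6+14+24+16 = 118
DC → T3 → F3 → S8 → M9 → N2 → DC: 34+24+20+24+15+21 = 138
DC → T3 → F3 → S8 → N2 → M9 → DC: 34+24+20+14+15+16 = 123
DC → T3 → M9 → F3 → N2 → S8 → DC: 34+33+21+6+14+25 = 133
DC → T3 → M9 → F3 → S8 → N2 → DC: 34+33+21+20+14+21 = 143
DC → T3 → M9 → N2 → F3 → S8 → DC: 34+33+15+6+20+25 = 133
DC → T3 → M9 → N2 → S8 → F3 → DC: 34+33+15+14+20+15 = 131
DC → T3 → M9 → S8 → F3 → N2 → DC: 34+33+24+20+6+21 = 138
DC → T3 → M9 → S8 → N2 → F3 → DC: 34+33+24+14+6+15 = 126
DC → T3 → N2 → F3 → M9 → S8 → DC: 34+18+6+21+24+25 = 128
DC → T3 → N2 → F3 → S8 → M9 → DC: 34+18+6+20+24+16 = 118
… (46 more)
DC → F3 → N2 → T3 → S8 → M9 → DC: 15+6+18+16+24+16 = 95  ← best
The minimum is 95.
One optimal route: DC → F3 → N2 → T3 → S8 → M9 → DC (or its reverse).

Minimum total distance: 95 blocks.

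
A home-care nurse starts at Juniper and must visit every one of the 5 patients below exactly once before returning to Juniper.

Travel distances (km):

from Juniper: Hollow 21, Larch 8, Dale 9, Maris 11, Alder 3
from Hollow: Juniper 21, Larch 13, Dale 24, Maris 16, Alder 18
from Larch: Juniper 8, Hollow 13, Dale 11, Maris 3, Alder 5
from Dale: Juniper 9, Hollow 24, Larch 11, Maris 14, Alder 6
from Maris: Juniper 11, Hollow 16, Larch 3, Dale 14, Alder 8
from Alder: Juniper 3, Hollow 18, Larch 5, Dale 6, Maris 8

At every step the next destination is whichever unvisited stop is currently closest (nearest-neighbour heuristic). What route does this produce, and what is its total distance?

At Juniper the remaining stops are Alder 3, Larch 8, Dale 9, Maris 11, Hollow 21; go to Alder.
At Alder the remaining stops are Larch 5, Dale 6, Maris 8, Hollow 18; go to Larch.
At Larch the remaining stops are Maris 3, Dale 11, Hollow 13; go to Maris.
At Maris the remaining stops are Dale 14, Hollow 16; go to Dale.
At Dale the remaining stops are Hollow 24; go to Hollow.
Return Hollow→Juniper: 21.
Total = 3 + 5 + 3 + 14 + 24 + 21 = 70.

Nearest-neighbour total = 70 km; route Juniper → Alder → Larch → Maris → Dale → Hollow → Juniper.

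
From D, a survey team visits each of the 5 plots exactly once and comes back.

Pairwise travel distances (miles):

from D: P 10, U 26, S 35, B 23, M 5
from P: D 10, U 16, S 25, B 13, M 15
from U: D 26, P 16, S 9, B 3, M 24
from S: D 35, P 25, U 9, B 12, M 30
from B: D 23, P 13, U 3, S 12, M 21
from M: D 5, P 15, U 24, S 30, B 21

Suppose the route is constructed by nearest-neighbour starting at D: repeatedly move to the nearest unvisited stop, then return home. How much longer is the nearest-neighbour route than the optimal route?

Excess over optimum: 10 miles.

From D: M=5, P=10, B=23, U=26, S=35 → choose M (5).
From M: P=15, B=21, U=24, S=30 → choose P (15).
From P: B=13, U=16, S=25 → choose B (13).
From B: U=3, S=12 → choose U (3).
From U: S=9 → choose S (9).
NN route D → M → P → B → U → S → D costs 80.
Optimal: D → P → B → U → S → M → D costs 70 (by enumerating all 60 distinct tours).
Excess = 80 − 70 = 10.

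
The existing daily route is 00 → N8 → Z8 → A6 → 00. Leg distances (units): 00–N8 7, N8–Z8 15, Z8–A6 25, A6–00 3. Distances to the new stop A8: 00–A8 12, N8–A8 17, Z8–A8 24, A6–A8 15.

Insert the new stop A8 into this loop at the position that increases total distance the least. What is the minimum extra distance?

Insertion cost between consecutive stops i–j is d(i,A8) + d(A8,j) − d(i,j):
  between 00 and N8: 12 + 17 − 7 = 22
  between N8 and Z8: 17 + 24 − 15 = 26
  between Z8 and A6: 24 + 15 − 25 = 14
  between A6 and 00: 15 + 12 − 3 = 24
Cheapest insertion is between Z8 and A6, adding 14.
New total = 50 + 14 = 64.

Adding 14 by placing A8 on the Z8–A6 leg.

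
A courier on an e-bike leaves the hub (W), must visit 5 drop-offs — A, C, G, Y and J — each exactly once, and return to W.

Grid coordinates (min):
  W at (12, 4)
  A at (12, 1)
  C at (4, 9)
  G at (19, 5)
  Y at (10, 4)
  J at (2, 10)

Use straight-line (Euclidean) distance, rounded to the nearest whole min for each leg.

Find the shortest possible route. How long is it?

W→A→C→G→Y→J→W: 3+11+16+9+10+12 = 61
W→A→C→G→J→Y→W: 3+11+16+18+10+2 = 60
W→A→C→Y→G→J→W: 3+11+8+9+18+12 = 61
W→A→C→Y→J→G→W: 3+11+8+10+18+7 = 57
W→A→C→J→G→Y→W: 3+11+2+18+9+2 = 45
W→A→C→J→Y→G→W: 3+11+2+10+9+7 = 42
W→A→G→C→Y→J→W: 3+8+16+8+10+12 = 57
W→A→G→C→J→Y→W: 3+8+16+2+10+2 = 41
W→A→G→Y→C→J→W: 3+8+9+8+2+12 = 42
W→A→G→Y→J→C→W: 3+8+9+10+2+9 = 41
W→A→G→J→C→Y→W: 3+8+18+2+8+2 = 41
W→A→G→J→Y→C→W: 3+8+18+10+8+9 = 56
W→A→Y→C→G→J→W: 3+4+8+16+18+12 = 61
W→A→Y→C→J→G→W: 3+4+8+2+18+7 = 42
… (46 more)
W→C→J→Y→A→G→W: 9+2+10+4+8+7 = 40  ← best
The minimum is 40.
One optimal route: W → C → J → Y → A → G → W (or its reverse).

Shortest round trip = 40 min.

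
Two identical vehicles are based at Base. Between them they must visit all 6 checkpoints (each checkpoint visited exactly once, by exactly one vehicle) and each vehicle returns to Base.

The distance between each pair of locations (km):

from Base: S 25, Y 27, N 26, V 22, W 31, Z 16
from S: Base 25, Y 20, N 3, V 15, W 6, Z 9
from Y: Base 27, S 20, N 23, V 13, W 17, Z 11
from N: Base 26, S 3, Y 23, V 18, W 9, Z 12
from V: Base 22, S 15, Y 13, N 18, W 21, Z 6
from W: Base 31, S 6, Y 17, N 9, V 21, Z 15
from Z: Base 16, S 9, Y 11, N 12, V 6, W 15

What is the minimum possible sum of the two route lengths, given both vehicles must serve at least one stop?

Try each way of splitting the stops between the two vehicles (each non-empty) and, for each split, find the best tour for each vehicle:
  {S} + {Y, N, V, W, Z}: 50 + 87 = 137
  {Y} + {S, N, V, W, Z}: 54 + 78 = 132
  {S, Y} + {N, V, W, Z}: 72 + 78 = 150
  {N} + {S, Y, V, W, Z}: 52 + 83 = 135
  {S, N} + {Y, V, W, Z}: 54 + 83 = 137
  {Y, N} + {S, V, W, Z}: 76 + 74 = 150
  … (31 splits in total)
  {S, Y, N, V, W} + {Z}: 87 + 32 = 119  ← best
Best: vehicle 1 Base → N → S → W → Y → V → Base = 87; vehicle 2 Base → Z → Base = 32; combined 119.

Minimum combined distance: 119 km.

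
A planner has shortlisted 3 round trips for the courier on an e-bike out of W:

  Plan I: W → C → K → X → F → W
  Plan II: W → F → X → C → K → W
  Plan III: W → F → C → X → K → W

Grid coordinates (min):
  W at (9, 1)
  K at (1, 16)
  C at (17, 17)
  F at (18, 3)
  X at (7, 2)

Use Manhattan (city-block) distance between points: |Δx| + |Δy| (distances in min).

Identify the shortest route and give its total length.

84 min — Plan I is the shortest.

Plan I: 24 + 17 + 20 + 12 + 11 = 84
Plan II: 11 + 12 + 25 + 17 + 23 = 88
Plan III: 11 + 15 + 25 + 20 + 23 = 94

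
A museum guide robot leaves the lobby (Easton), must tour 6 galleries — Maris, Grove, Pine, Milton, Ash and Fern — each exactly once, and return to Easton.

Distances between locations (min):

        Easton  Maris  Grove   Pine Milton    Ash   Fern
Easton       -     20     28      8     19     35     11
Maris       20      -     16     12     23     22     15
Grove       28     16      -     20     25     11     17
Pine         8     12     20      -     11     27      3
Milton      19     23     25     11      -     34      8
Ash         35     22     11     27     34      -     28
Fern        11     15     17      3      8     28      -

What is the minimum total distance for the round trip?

Shortest round trip = 97 min.

Easton-Maris-Grove-Pine-Milton-Ash-Fern-Easton: 20+16+20+11+34+28+11 = 140
Easton-Maris-Grove-Pine-Milton-Fern-Ash-Easton: 20+16+20+11+8+28+35 = 138
Easton-Maris-Grove-Pine-Ash-Milton-Fern-Easton: 20+16+20+27+34+8+11 = 136
Easton-Maris-Grove-Pine-Ash-Fern-Milton-Easton: 20+16+20+27+28+8+19 = 138
Easton-Maris-Grove-Pine-Fern-Milton-Ash-Easton: 20+16+20+3+8+34+35 = 136
Easton-Maris-Grove-Pine-Fern-Ash-Milton-Easton: 20+16+20+3+28+34+19 = 140
Easton-Maris-Grove-Milton-Pine-Ash-Fern-Easton: 20+16+25+11+27+28+11 = 138
Easton-Maris-Grove-Milton-Pine-Fern-Ash-Easton: 20+16+25+11+3+28+35 = 138
… (352 more)
Easton-Maris-Ash-Grove-Milton-Fern-Pine-Easton: 20+22+11+25+8+3+8 = 97  ← best
The minimum is 97.
One optimal route: Easton → Maris → Ash → Grove → Milton → Fern → Pine → Easton (or its reverse).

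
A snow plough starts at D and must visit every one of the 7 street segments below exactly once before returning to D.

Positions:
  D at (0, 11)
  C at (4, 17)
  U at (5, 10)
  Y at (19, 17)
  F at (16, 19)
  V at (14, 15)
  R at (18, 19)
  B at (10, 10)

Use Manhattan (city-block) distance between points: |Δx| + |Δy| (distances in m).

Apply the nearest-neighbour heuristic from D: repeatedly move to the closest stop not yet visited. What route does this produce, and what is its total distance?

At D the remaining stops are U 6, C 10, B 11, V 18, F 24, Y 25, R 26; go to U.
At U the remaining stops are B 5, C 8, V 14, F 20, Y 21, R 22; go to B.
At B the remaining stops are V 9, C 13, F 15, Y 16, R 17; go to V.
At V the remaining stops are F 6, Y 7, R 8, C 12; go to F.
At F the remaining stops are R 2, Y 5, C 14; go to R.
At R the remaining stops are Y 3, C 16; go to Y.
At Y the remaining stops are C 15; go to C.
Return C→D: 10.
Total = 6 + 5 + 9 + 6 + 2 + 3 + 15 + 10 = 56.

56 m along D → U → B → V → F → R → Y → C → D.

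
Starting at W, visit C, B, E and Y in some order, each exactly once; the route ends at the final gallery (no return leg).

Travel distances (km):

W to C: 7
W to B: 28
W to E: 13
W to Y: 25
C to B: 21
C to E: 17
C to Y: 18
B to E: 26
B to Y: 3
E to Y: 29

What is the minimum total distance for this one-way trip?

There are 4! = 24 possible orderings.
W → C → B → E → Y: 7+21+26+29 = 83
W → C → B → Y → E: 7+21+3+29 = 60
W → C → E → B → Y: 7+17+26+3 = 53
W → C → E → Y → B: 7+17+29+3 = 56
W → C → Y → B → E: 7+18+3+26 = 54
W → C → Y → E → B: 7+18+29+26 = 80
W → B → C → E → Y: 28+21+17+29 = 95
W → B → C → Y → E: 28+21+18+29 = 96
W → B → E → C → Y: 28+26+17+18 = 89
W → B → E → Y → C: 28+26+29+18 = 101
W → B → Y → C → E: 28+3+18+17 = 66
W → B → Y → E → C: 28+3+29+17 = 77
W → E → C → B → Y: 13+17+21+3 = 54
W → E → C → Y → B: 13+17+18+3 = 51
… (10 more)
The minimum is 51.
One shortest path: W → E → C → Y → B.

Shortest open route: 51 km.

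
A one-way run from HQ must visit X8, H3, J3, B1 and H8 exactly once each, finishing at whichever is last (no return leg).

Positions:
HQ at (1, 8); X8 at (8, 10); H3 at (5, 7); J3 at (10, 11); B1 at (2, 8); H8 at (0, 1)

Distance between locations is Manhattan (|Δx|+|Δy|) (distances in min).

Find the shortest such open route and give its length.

There are 5! = 120 possible orderings.
HQ→X8→H3→J3→B1→H8: 9+6+9+11+9 = 44
HQ→X8→H3→J3→H8→B1: 9+6+9+20+9 = 53
HQ→X8→H3→B1→J3→H8: 9+6+4+11+20 = 50
HQ→X8→H3→B1→H8→J3: 9+6+4+9+20 = 48
HQ→X8→H3→H8→J3→B1: 9+6+11+20+11 = 57
HQ→X8→H3→H8→B1→J3: 9+6+11+9+11 = 46
HQ→X8→J3→H3→B1→H8: 9+3+9+4+9 = 34
HQ→X8→J3→H3→H8→B1: 9+3+9+11+9 = 41
HQ→X8→J3→B1→H3→H8: 9+3+11+4+11 = 38
HQ→X8→J3→B1→H8→H3: 9+3+11+9+11 = 43
HQ→X8→J3→H8→H3→B1: 9+3+20+11+4 = 47
HQ→X8→J3→H8→B1→H3: 9+3+20+9+4 = 45
HQ→X8→B1→H3→J3→H8: 9+8+4+9+20 = 50
HQ→X8→B1→H3→H8→J3: 9+8+4+11+20 = 52
… (106 more)
HQ→B1→H8→H3→X8→J3: 1+9+11+6+3 = 30  ← best
The minimum is 30.
One shortest path: HQ → B1 → H8 → H3 → X8 → J3.

Minimum one-way distance = 30 min.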